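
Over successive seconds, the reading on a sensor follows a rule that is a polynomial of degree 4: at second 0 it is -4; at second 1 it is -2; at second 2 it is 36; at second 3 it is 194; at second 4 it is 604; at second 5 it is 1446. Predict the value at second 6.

Write the value at n as T(n).
Write T(n) = an^4 + bn³ + cn² + dn + e; the 6 given values yield a linear system in the 5 coefficients.
Solving, T(n) = 2n^4 + 2n³ - 2n² - 4.
Then T(6) = 2948.

2948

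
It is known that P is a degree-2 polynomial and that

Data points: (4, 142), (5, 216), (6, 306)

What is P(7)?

Write P(x) = ax² + bx + c; the 3 given values yield a linear system in the 3 coefficients.
Solving, P(x) = 8x² + 2x + 6.
Then P(7) = 412.

412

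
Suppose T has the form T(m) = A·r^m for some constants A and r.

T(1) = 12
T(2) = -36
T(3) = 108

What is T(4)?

Consecutive ratio: -36/12 = -3, and 108/(-36) = -3, so r = -3.
Then A·(-3)^1 = 12 gives A = -4, and T(m) = -4·(-3)^m.
T(4) = -4·(-3)^4 = -324.

-324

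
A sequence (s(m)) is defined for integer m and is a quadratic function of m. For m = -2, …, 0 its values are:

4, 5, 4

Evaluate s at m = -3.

1

Write s(m) = am² + bm + c; the 3 given values yield a linear system in the 3 coefficients.
Solving, s(m) = -m² - 2m + 4.
Then s(-3) = 1.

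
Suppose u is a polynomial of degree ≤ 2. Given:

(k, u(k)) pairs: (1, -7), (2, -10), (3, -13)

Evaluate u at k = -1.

-1

First differences: -3, -3.
Level-1 differences are constant, so u has degree 1.
Fitting a degree-1 polynomial gives u(k) = -3k - 4.
Then u(-1) = -1.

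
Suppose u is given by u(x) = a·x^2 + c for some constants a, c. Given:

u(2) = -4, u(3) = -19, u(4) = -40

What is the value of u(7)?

From u(2) = -4 and u(3) = -19: 4a + c = -4 and 9a + c = -19.
Subtracting: 5a = -15, so a = -3; then c = -4 − (-3)·4 = 8.
So u(x) = -3x² + 8, and u(7) = -139.

-139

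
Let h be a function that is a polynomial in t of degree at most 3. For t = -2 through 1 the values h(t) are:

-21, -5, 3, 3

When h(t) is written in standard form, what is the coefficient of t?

4

First differences: 16, 8, 0. Second differences: -8, -8.
Level-2 differences are constant, so h has degree 2.
Fitting a degree-2 polynomial gives h(t) = -4t² + 4t + 3.
The coefficient of t is 4.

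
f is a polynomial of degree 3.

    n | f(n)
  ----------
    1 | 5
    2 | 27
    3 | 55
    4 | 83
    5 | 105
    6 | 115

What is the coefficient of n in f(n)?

2

Write f(n) = an³ + bn² + cn + d; the 6 given values yield a linear system in the 4 coefficients.
Solving, f(n) = -n³ + 9n² + 2n - 5.
The coefficient of n is 2.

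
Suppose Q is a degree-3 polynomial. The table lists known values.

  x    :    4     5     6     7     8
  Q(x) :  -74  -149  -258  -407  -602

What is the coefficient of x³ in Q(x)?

First differences: -75, -109, -149, -195. Second differences: -34, -40, -46. Third differences: -6, -6.
Level-3 differences are constant, so Q has degree 3.
Fitting a degree-3 polynomial gives Q(x) = -x³ - 2x² + 4x + 6.
The coefficient of x³ is -1.

-1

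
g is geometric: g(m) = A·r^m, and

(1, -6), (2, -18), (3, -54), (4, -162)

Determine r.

3

Consecutive ratio: -18/(-6) = 3, and -54/(-18) = 3, so r = 3.
Then A·3^1 = -6 gives A = -2, and g(m) = -2·3^m.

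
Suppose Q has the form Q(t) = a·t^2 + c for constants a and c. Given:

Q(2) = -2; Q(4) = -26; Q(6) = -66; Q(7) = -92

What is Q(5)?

From Q(2) = -2 and Q(4) = -26: 4a + c = -2 and 16a + c = -26.
Subtracting: 12a = -24, so a = -2; then c = -2 − (-2)·4 = 6.
So Q(t) = -2t² + 6, and Q(5) = -44.

-44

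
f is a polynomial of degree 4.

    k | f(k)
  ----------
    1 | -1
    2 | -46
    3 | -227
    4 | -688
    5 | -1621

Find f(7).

-5911

Write f(k) = ak^4 + bk³ + ck² + dk + e; the 5 given values yield a linear system in the 5 coefficients.
Solving, f(k) = -2k^4 - 4k³ + 6k² - 5k + 4.
Then f(7) = -5911.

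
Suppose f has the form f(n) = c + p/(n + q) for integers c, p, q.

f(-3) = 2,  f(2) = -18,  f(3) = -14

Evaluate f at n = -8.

-3

(f(n) − c)(n + q) = p for each data point; the three points give a linear system in c and q, then p follows.
Solving: c = -6, q = 0, p = -24, so f(n) = -6 − 24/(n + 0).
Then f(-8) = -6 − 24/(-8) = -3.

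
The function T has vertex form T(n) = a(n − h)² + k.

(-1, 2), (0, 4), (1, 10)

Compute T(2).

20

First differences 2, 6; second difference 4 = 2a, so a = 2.
Expanding, the n-coefficient is −2ah = -4h; matching it to the data gives h = -1, and then k = 2.
So T(n) = 2(n + 1)² + 2.
T(2) = 2·3² + 2 = 20.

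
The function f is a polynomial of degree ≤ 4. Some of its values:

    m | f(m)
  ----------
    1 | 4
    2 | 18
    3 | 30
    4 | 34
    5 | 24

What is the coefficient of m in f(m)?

6

First differences: 14, 12, 4, -10. Second differences: -2, -8, -14. Third differences: -6, -6.
Level-3 differences are constant, so f has degree 3.
Fitting a degree-3 polynomial gives f(m) = -m³ + 5m² + 6m - 6.
The coefficient of m is 6.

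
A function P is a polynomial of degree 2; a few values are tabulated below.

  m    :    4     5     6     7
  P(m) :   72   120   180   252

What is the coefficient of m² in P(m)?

6

First differences: 48, 60, 72. Second differences: 12, 12.
Level-2 differences are constant, so P has degree 2.
Fitting a degree-2 polynomial gives P(m) = 6m² - 6m.
The coefficient of m² is 6.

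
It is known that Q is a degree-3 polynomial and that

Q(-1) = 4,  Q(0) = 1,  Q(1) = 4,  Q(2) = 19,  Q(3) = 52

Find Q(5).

Write Q(k) = ak³ + bk² + ck + d; the 5 given values yield a linear system in the 4 coefficients.
Solving, Q(k) = k³ + 3k² - k + 1.
Then Q(5) = 196.

196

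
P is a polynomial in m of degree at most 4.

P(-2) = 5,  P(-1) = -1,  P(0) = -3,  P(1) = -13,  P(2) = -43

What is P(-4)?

First differences: -6, -2, -10, -30. Second differences: 4, -8, -20. Third differences: -12, -12.
Level-3 differences are constant, so P has degree 3.
Fitting a degree-3 polynomial gives P(m) = -2m³ - 4m² - 4m - 3.
Then P(-4) = 77.

77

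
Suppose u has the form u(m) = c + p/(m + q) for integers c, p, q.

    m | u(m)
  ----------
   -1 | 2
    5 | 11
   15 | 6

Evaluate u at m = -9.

4

(u(m) − c)(m + q) = p for each data point; the three points give a linear system in c and q, then p follows.
Solving: c = 5, q = -3, p = 12, so u(m) = 5 + 12/(m − 3).
Then u(-9) = 5 + 12/(-12) = 4.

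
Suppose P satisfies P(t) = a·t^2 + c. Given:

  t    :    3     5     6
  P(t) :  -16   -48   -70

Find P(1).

From P(3) = -16 and P(5) = -48: 9a + c = -16 and 25a + c = -48.
Subtracting: 16a = -32, so a = -2; then c = -16 − (-2)·9 = 2.
So P(t) = -2t² + 2, and P(1) = 0.

0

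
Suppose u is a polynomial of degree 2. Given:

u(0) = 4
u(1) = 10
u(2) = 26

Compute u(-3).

46

Write u(x) = ax² + bx + c; the 3 given values yield a linear system in the 3 coefficients.
Solving, u(x) = 5x² + x + 4.
Then u(-3) = 46.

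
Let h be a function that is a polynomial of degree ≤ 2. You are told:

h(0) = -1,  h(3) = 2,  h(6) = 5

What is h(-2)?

-3

Write h(k) = ak² + bk + c; the 3 given values yield a linear system in the 3 coefficients.
Solving, the leading coefficient vanishes, and h(k) = k - 1.
Then h(-2) = -3.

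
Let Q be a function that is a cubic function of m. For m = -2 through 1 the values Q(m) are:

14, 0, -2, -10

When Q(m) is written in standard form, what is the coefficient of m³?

-3

Write Q(m) = am³ + bm² + cm + d; the 4 given values yield a linear system in the 4 coefficients.
Solving, Q(m) = -3m³ - 3m² - 2m - 2.
The coefficient of m³ is -3.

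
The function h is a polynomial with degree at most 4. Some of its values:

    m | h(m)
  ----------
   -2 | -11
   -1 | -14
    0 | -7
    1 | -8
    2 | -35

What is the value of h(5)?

First differences: -3, 7, -1, -27. Second differences: 10, -8, -26. Third differences: -18, -18.
Level-3 differences are constant, so h has degree 3.
Fitting a degree-3 polynomial gives h(m) = -3m³ - 4m² + 6m - 7.
Then h(5) = -452.

-452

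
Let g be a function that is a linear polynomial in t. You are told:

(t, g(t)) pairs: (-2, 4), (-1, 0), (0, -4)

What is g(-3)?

8

Write g(t) = at + b; the 3 given values yield a linear system in the 2 coefficients.
Solving, g(t) = -4t - 4.
Then g(-3) = 8.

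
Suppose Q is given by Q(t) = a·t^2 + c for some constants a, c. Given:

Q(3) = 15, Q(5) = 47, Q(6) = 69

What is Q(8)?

125

From Q(3) = 15 and Q(5) = 47: 9a + c = 15 and 25a + c = 47.
Subtracting: 16a = 32, so a = 2; then c = 15 − 2·9 = -3.
So Q(t) = 2t² − 3, and Q(8) = 125.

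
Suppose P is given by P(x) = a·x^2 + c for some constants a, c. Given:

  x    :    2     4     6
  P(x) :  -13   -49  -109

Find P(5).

-76

From P(2) = -13 and P(4) = -49: 4a + c = -13 and 16a + c = -49.
Subtracting: 12a = -36, so a = -3; then c = -13 − (-3)·4 = -1.
So P(x) = -3x² − 1, and P(5) = -76.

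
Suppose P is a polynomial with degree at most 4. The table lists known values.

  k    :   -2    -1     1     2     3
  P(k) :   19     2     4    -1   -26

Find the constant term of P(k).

Write P(k) = ak^4 + bk³ + ck² + dk + e; the 5 given values yield a linear system in the 5 coefficients.
Solving, the leading coefficient vanishes, and P(k) = -2k³ + 2k² + 3k + 1.
The constant term is P(0) = 1.

1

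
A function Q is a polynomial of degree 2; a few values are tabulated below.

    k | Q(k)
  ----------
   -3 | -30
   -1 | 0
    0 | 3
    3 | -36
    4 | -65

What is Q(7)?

Write Q(k) = ak² + bk + c; the 5 given values yield a linear system in the 3 coefficients.
Solving, Q(k) = -4k² - k + 3.
Then Q(7) = -200.

-200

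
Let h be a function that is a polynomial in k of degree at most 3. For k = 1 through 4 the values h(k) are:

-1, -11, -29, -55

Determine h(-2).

First differences: -10, -18, -26. Second differences: -8, -8.
Level-2 differences are constant, so h has degree 2.
Fitting a degree-2 polynomial gives h(k) = -4k² + 2k + 1.
Then h(-2) = -19.

-19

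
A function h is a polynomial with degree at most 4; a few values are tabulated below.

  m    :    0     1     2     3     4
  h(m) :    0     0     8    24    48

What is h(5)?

80

First differences: 0, 8, 16, 24. Second differences: 8, 8, 8.
Level-2 differences are constant, so h has degree 2.
Fitting a degree-2 polynomial gives h(m) = 4m² - 4m.
Then h(5) = 80.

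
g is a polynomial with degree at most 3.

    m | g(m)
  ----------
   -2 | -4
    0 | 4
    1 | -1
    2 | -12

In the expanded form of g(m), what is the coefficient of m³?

0

Write g(m) = am³ + bm² + cm + d; the 4 given values yield a linear system in the 4 coefficients.
Solving, the leading coefficient vanishes, and g(m) = -3m² - 2m + 4.
The coefficient of m³ is 0.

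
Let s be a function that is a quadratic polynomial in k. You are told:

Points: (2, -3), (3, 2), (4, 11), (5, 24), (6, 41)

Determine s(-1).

First differences: 5, 9, 13, 17. Second differences: 4, 4, 4.
Level-2 differences are constant, so s has degree 2.
Fitting a degree-2 polynomial gives s(k) = 2k² - 5k - 1.
Then s(-1) = 6.

6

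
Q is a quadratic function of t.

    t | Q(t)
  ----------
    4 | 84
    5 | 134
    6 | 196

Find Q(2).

20

Write Q(t) = at² + bt + c; the 3 given values yield a linear system in the 3 coefficients.
Solving, Q(t) = 6t² - 4t + 4.
Then Q(2) = 20.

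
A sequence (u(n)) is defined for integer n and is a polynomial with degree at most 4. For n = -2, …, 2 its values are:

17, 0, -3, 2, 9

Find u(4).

First differences: -17, -3, 5, 7. Second differences: 14, 8, 2. Third differences: -6, -6.
Level-3 differences are constant, so u has degree 3.
Fitting a degree-3 polynomial gives u(n) = -n³ + 4n² + 2n - 3.
Then u(4) = 5.

5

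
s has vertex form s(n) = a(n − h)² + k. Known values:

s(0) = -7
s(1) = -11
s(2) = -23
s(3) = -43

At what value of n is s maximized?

First differences -4, -12, -20; second difference -8 = 2a, so a = -4.
Expanding, the n-coefficient is −2ah = 8h; matching it to the data gives h = 0, and then k = -7.
So s(n) = -4(n + 0)² − 7.
Hence h = 0.

0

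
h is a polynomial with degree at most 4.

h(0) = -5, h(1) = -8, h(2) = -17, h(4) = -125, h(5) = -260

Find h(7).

Write h(x) = ax^4 + bx³ + cx² + dx + e; the 5 given values yield a linear system in the 5 coefficients.
Solving, the leading coefficient vanishes, and h(x) = -3x³ + 6x² - 6x - 5.
Then h(7) = -782.

-782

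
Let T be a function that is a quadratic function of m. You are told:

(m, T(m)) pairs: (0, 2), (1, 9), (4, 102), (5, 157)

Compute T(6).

224

Write T(m) = am² + bm + c; the 4 given values yield a linear system in the 3 coefficients.
Solving, T(m) = 6m² + m + 2.
Then T(6) = 224.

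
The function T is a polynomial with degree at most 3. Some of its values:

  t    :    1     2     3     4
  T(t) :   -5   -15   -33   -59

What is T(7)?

Write T(t) = at³ + bt² + ct + d; the 4 given values yield a linear system in the 4 coefficients.
Solving, the leading coefficient vanishes, and T(t) = -4t² + 2t - 3.
Then T(7) = -185.

-185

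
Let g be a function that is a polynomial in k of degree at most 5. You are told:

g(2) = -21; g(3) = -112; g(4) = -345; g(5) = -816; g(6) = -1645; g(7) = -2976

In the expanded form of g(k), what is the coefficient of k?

2

First differences: -91, -233, -471, -829, -1331. Second differences: -142, -238, -358, -502. Third differences: -96, -120, -144. Fourth differences: -24, -24.
Level-4 differences are constant, so g has degree 4.
Fitting a degree-4 polynomial gives g(k) = -k^4 - 2k³ + 2k² + 2k - 1.
The coefficient of k is 2.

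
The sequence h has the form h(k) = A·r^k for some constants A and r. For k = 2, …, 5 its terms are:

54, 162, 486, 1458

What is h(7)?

Consecutive ratio: 162/54 = 3, and 486/162 = 3, so r = 3.
Then A·3^2 = 54 gives A = 6, and h(k) = 6·3^k.
h(7) = 6·3^7 = 13122.

13122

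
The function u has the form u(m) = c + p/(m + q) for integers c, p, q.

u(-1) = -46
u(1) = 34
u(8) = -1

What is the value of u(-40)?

(u(m) − c)(m + q) = p for each data point; the three points give a linear system in c and q, then p follows.
Solving: c = -6, q = 0, p = 40, so u(m) = -6 + 40/(m + 0).
Then u(-40) = -6 + 40/(-40) = -7.

-7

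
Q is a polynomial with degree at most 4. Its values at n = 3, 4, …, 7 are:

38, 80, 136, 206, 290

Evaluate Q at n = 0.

-4

First differences: 42, 56, 70, 84. Second differences: 14, 14, 14.
Level-2 differences are constant, so Q has degree 2.
Fitting a degree-2 polynomial gives Q(n) = 7n² - 7n - 4.
Then Q(0) = -4.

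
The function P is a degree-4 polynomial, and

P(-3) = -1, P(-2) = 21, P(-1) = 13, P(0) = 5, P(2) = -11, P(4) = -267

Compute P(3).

Write P(m) = am^4 + bm³ + cm² + dm + e; the 6 given values yield a linear system in the 5 coefficients.
Solving, P(m) = -m^4 - m³ + 4m² - 4m + 5.
Then P(3) = -79.

-79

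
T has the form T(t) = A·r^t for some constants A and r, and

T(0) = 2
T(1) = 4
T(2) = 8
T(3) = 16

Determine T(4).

32

Consecutive ratio: 4/2 = 2, and 8/4 = 2, so r = 2.
Then A·2^0 = 2 gives A = 2, and T(t) = 2·2^t.
T(4) = 2·2^4 = 32.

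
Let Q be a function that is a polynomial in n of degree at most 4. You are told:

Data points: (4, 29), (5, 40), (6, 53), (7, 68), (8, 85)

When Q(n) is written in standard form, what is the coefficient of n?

2

First differences: 11, 13, 15, 17. Second differences: 2, 2, 2.
Level-2 differences are constant, so Q has degree 2.
Fitting a degree-2 polynomial gives Q(n) = n² + 2n + 5.
The coefficient of n is 2.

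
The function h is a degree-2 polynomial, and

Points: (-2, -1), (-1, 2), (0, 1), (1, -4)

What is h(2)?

First differences: 3, -1, -5. Second differences: -4, -4.
Level-2 differences are constant, so h has degree 2.
Fitting a degree-2 polynomial gives h(t) = -2t² - 3t + 1.
Then h(2) = -13.

-13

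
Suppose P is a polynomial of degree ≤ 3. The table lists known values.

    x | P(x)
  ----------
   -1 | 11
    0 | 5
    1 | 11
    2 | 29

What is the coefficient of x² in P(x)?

6

Write P(x) = ax³ + bx² + cx + d; the 4 given values yield a linear system in the 4 coefficients.
Solving, the leading coefficient vanishes, and P(x) = 6x² + 5.
The coefficient of x² is 6.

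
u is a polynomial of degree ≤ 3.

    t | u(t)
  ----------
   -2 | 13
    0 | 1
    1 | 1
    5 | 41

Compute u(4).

25

Write u(t) = at³ + bt² + ct + d; the 4 given values yield a linear system in the 4 coefficients.
Solving, the leading coefficient vanishes, and u(t) = 2t² - 2t + 1.
Then u(4) = 25.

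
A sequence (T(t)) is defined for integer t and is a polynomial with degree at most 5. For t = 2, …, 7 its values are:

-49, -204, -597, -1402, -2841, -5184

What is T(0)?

Write T(t) = at^5 + bt^4 + ct³ + dt² + et + p; the 6 given values yield a linear system in the 6 coefficients.
Solving, the leading coefficient vanishes, and T(t) = -2t^4 - t³ - 6t + 3.
The constant term is T(0) = 3.

3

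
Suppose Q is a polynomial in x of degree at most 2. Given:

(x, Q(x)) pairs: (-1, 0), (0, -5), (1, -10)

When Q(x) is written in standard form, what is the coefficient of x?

-5

First differences: -5, -5.
Level-1 differences are constant, so Q has degree 1.
Fitting a degree-1 polynomial gives Q(x) = -5x - 5.
The coefficient of x is -5.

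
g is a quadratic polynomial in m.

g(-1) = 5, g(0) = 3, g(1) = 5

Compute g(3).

21

Write g(m) = am² + bm + c; the 3 given values yield a linear system in the 3 coefficients.
Solving, g(m) = 2m² + 3.
Then g(3) = 21.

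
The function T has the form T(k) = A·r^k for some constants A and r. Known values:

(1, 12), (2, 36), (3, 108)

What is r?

3

Consecutive ratio: 36/12 = 3, and 108/36 = 3, so r = 3.
Then A·3^1 = 12 gives A = 4, and T(k) = 4·3^k.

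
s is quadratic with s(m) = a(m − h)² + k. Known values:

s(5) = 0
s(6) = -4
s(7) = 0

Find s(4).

12

First differences -4, 4; second difference 8 = 2a, so a = 4.
Expanding, the m-coefficient is −2ah = -8h; matching it to the data gives h = 6, and then k = -4.
So s(m) = 4(m − 6)² − 4.
s(4) = 4·(-2)² − 4 = 12.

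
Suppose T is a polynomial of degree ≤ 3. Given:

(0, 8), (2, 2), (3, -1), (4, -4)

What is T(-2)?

Write T(x) = ax³ + bx² + cx + d; the 4 given values yield a linear system in the 4 coefficients.
Solving, the top 2 coefficients vanish, and T(x) = -3x + 8.
Then T(-2) = 14.

14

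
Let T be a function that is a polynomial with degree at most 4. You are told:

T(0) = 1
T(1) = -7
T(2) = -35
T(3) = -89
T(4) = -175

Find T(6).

-467

Write T(k) = ak^4 + bk³ + ck² + dk + e; the 5 given values yield a linear system in the 5 coefficients.
Solving, the leading coefficient vanishes, and T(k) = -k³ - 7k² + 1.
Then T(6) = -467.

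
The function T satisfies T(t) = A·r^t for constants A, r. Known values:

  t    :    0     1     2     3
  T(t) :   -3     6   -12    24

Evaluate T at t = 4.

-48

Consecutive ratio: 6/(-3) = -2, and -12/6 = -2, so r = -2.
Then A·(-2)^0 = -3 gives A = -3, and T(t) = -3·(-2)^t.
T(4) = -3·(-2)^4 = -48.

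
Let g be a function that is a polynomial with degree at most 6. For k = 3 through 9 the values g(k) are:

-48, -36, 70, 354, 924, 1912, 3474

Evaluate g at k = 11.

First differences: 12, 106, 284, 570, 988, 1562. Second differences: 94, 178, 286, 418, 574. Third differences: 84, 108, 132, 156. Fourth differences: 24, 24, 24.
Level-4 differences are constant, so g has degree 4.
Fitting a degree-4 polynomial gives g(k) = k^4 - 4k³ - 2k² - k.
Then g(11) = 9064.

9064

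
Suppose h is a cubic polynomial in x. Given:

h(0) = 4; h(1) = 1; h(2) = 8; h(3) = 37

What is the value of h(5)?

Write h(x) = ax³ + bx² + cx + d; the 4 given values yield a linear system in the 4 coefficients.
Solving, h(x) = 2x³ - x² - 4x + 4.
Then h(5) = 209.

209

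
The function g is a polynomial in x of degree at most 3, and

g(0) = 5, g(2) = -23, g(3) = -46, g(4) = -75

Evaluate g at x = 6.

-151

Write g(x) = ax³ + bx² + cx + d; the 4 given values yield a linear system in the 4 coefficients.
Solving, the leading coefficient vanishes, and g(x) = -3x² - 8x + 5.
Then g(6) = -151.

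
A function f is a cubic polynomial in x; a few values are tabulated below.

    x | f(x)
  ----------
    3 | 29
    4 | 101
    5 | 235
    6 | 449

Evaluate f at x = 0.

Write f(x) = ax³ + bx² + cx + d; the 4 given values yield a linear system in the 4 coefficients.
Solving, f(x) = 3x³ - 5x² - 4x + 5.
Then f(0) = 5.

5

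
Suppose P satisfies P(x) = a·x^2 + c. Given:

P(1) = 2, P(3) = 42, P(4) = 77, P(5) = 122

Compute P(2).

17

From P(1) = 2 and P(3) = 42: 1a + c = 2 and 9a + c = 42.
Subtracting: 8a = 40, so a = 5; then c = 2 − 5·1 = -3.
So P(x) = 5x² − 3, and P(2) = 17.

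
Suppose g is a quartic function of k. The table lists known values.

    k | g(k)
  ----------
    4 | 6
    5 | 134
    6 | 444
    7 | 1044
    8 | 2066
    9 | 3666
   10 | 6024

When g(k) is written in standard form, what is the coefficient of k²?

First differences: 128, 310, 600, 1022, 1600, 2358. Second differences: 182, 290, 422, 578, 758. Third differences: 108, 132, 156, 180. Fourth differences: 24, 24, 24.
Level-4 differences are constant, so g has degree 4.
Fitting a degree-4 polynomial gives g(k) = k^4 - 4k³ + 3k - 6.
The coefficient of k² is 0.

0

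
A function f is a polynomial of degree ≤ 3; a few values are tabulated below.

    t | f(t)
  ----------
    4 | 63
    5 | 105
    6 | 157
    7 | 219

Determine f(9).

373

First differences: 42, 52, 62. Second differences: 10, 10.
Level-2 differences are constant, so f has degree 2.
Fitting a degree-2 polynomial gives f(t) = 5t² - 3t - 5.
Then f(9) = 373.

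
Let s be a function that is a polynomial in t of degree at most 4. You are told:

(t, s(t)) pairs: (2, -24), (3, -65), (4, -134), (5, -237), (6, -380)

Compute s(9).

First differences: -41, -69, -103, -143. Second differences: -28, -34, -40. Third differences: -6, -6.
Level-3 differences are constant, so s has degree 3.
Fitting a degree-3 polynomial gives s(t) = -t³ - 5t² + 3t - 2.
Then s(9) = -1109.

-1109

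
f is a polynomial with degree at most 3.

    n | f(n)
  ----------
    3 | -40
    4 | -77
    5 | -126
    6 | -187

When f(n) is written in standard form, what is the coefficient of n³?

0

First differences: -37, -49, -61. Second differences: -12, -12.
Level-2 differences are constant, so f has degree 2.
Fitting a degree-2 polynomial gives f(n) = -6n² + 5n - 1.
The coefficient of n³ is 0.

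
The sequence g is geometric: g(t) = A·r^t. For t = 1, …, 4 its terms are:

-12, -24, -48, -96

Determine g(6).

-384

Consecutive ratio: -24/(-12) = 2, and -48/(-24) = 2, so r = 2.
Then A·2^1 = -12 gives A = -6, and g(t) = -6·2^t.
g(6) = -6·2^6 = -384.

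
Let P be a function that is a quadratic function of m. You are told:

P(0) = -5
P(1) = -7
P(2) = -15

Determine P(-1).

-9

Write P(m) = am² + bm + c; the 3 given values yield a linear system in the 3 coefficients.
Solving, P(m) = -3m² + m - 5.
Then P(-1) = -9.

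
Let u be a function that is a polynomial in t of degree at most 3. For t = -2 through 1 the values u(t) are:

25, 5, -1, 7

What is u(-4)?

First differences: -20, -6, 8. Second differences: 14, 14.
Level-2 differences are constant, so u has degree 2.
Fitting a degree-2 polynomial gives u(t) = 7t² + t - 1.
Then u(-4) = 107.

107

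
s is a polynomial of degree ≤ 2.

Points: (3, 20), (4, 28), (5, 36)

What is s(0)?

Write s(t) = at² + bt + c; the 3 given values yield a linear system in the 3 coefficients.
Solving, the leading coefficient vanishes, and s(t) = 8t - 4.
The constant term is s(0) = -4.

-4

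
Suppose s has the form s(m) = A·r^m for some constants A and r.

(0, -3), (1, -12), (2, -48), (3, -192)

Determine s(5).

Consecutive ratio: -12/(-3) = 4, and -48/(-12) = 4, so r = 4.
Then A·4^0 = -3 gives A = -3, and s(m) = -3·4^m.
s(5) = -3·4^5 = -3072.

-3072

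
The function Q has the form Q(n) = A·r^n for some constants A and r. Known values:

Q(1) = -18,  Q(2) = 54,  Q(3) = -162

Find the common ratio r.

-3

Consecutive ratio: 54/(-18) = -3, and -162/54 = -3, so r = -3.
Then A·(-3)^1 = -18 gives A = 6, and Q(n) = 6·(-3)^n.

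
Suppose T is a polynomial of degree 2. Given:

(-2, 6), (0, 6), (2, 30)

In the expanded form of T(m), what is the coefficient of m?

Write T(m) = am² + bm + c; the 3 given values yield a linear system in the 3 coefficients.
Solving, T(m) = 3m² + 6m + 6.
The coefficient of m is 6.

6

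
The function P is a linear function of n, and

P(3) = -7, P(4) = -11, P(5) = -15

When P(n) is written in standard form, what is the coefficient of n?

-4

First differences: -4, -4.
Level-1 differences are constant, so P has degree 1.
Fitting a degree-1 polynomial gives P(n) = -4n + 5.
The coefficient of n is -4.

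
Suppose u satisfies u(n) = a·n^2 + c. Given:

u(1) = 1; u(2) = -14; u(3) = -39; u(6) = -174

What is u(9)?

-399

From u(1) = 1 and u(2) = -14: 1a + c = 1 and 4a + c = -14.
Subtracting: 3a = -15, so a = -5; then c = 1 − (-5)·1 = 6.
So u(n) = -5n² + 6, and u(9) = -399.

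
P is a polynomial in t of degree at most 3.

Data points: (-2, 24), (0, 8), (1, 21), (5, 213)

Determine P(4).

144

Write P(t) = at³ + bt² + ct + d; the 4 given values yield a linear system in the 4 coefficients.
Solving, the leading coefficient vanishes, and P(t) = 7t² + 6t + 8.
Then P(4) = 144.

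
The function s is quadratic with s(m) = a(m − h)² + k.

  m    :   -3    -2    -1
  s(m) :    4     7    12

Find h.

First differences 3, 5; second difference 2 = 2a, so a = 1.
Expanding, the m-coefficient is −2ah = -2h; matching it to the data gives h = -4, and then k = 3.
So s(m) = 1(m + 4)² + 3.
Hence h = -4.

-4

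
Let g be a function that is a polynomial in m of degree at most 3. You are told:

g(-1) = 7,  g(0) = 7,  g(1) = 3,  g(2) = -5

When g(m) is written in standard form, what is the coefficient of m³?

0

Write g(m) = am³ + bm² + cm + d; the 4 given values yield a linear system in the 4 coefficients.
Solving, the leading coefficient vanishes, and g(m) = -2m² - 2m + 7.
The coefficient of m³ is 0.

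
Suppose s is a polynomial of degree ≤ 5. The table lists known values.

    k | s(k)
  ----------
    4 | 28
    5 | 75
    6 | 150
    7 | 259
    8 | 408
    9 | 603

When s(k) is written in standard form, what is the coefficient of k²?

-1

Write s(k) = ak^5 + bk^4 + ck³ + dk² + ek + p; the 6 given values yield a linear system in the 6 coefficients.
Solving, the top 2 coefficients vanish, and s(k) = k³ - k² - 5k.
The coefficient of k² is -1.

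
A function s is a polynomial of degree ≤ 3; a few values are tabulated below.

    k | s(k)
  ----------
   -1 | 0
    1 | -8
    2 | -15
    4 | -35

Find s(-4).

-3

Write s(k) = ak³ + bk² + ck + d; the 4 given values yield a linear system in the 4 coefficients.
Solving, the leading coefficient vanishes, and s(k) = -k² - 4k - 3.
Then s(-4) = -3.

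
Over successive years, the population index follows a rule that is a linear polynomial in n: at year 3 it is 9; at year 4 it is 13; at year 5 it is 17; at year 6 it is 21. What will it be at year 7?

25

Write the value at n as Q(n).
Write Q(n) = an + b; the 4 given values yield a linear system in the 2 coefficients.
Solving, Q(n) = 4n - 3.
Then Q(7) = 25.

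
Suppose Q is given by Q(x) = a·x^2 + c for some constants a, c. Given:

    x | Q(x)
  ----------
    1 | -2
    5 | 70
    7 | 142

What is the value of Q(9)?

From Q(1) = -2 and Q(5) = 70: 1a + c = -2 and 25a + c = 70.
Subtracting: 24a = 72, so a = 3; then c = -2 − 3·1 = -5.
So Q(x) = 3x² − 5, and Q(9) = 238.

238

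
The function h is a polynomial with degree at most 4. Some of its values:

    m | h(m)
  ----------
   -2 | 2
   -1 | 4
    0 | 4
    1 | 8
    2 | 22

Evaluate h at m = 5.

First differences: 2, 0, 4, 14. Second differences: -2, 4, 10. Third differences: 6, 6.
Level-3 differences are constant, so h has degree 3.
Fitting a degree-3 polynomial gives h(m) = m³ + 2m² + m + 4.
Then h(5) = 184.

184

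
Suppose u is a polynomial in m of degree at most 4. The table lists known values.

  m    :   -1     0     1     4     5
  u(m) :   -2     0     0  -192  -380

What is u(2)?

Write u(m) = am^4 + bm³ + cm² + dm + e; the 5 given values yield a linear system in the 5 coefficients.
Solving, the leading coefficient vanishes, and u(m) = -3m³ - m² + 4m.
Then u(2) = -20.

-20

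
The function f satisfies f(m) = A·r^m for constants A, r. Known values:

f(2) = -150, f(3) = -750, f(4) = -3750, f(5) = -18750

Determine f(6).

-93750

Consecutive ratio: -750/(-150) = 5, and -3750/(-750) = 5, so r = 5.
Then A·5^2 = -150 gives A = -6, and f(m) = -6·5^m.
f(6) = -6·5^6 = -93750.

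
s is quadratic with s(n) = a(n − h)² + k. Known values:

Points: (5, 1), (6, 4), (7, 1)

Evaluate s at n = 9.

First differences 3, -3; second difference -6 = 2a, so a = -3.
Expanding, the n-coefficient is −2ah = 6h; matching it to the data gives h = 6, and then k = 4.
So s(n) = -3(n − 6)² + 4.
s(9) = -3·3² + 4 = -23.

-23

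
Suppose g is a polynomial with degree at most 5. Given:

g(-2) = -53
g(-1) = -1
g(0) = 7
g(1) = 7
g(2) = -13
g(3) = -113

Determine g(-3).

-233

Write g(t) = at^5 + bt^4 + ct³ + dt² + et + p; the 6 given values yield a linear system in the 6 coefficients.
Solving, the leading coefficient vanishes, and g(t) = -2t^4 + 2t³ - 2t² + 2t + 7.
Then g(-3) = -233.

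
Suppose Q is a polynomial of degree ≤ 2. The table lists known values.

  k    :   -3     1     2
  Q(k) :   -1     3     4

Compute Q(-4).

Write Q(k) = ak² + bk + c; the 3 given values yield a linear system in the 3 coefficients.
Solving, the leading coefficient vanishes, and Q(k) = k + 2.
Then Q(-4) = -2.

-2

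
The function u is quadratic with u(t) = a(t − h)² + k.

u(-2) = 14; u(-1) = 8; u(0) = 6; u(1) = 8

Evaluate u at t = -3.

24

First differences -6, -2, 2; second difference 4 = 2a, so a = 2.
Expanding, the t-coefficient is −2ah = -4h; matching it to the data gives h = 0, and then k = 6.
So u(t) = 2(t + 0)² + 6.
u(-3) = 2·(-3)² + 6 = 24.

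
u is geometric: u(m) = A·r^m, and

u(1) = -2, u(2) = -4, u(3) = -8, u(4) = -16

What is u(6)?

Consecutive ratio: -4/(-2) = 2, and -8/(-4) = 2, so r = 2.
Then A·2^1 = -2 gives A = -1, and u(m) = -1·2^m.
u(6) = -1·2^6 = -64.

-64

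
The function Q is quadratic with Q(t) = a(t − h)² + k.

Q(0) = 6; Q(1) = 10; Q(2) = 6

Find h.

First differences 4, -4; second difference -8 = 2a, so a = -4.
Expanding, the t-coefficient is −2ah = 8h; matching it to the data gives h = 1, and then k = 10.
So Q(t) = -4(t − 1)² + 10.
Hence h = 1.

1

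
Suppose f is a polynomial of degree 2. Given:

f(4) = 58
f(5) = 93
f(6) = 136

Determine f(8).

Write f(m) = am² + bm + c; the 3 given values yield a linear system in the 3 coefficients.
Solving, f(m) = 4m² - m - 2.
Then f(8) = 246.

246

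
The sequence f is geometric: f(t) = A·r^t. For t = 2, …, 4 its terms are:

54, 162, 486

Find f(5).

1458

Consecutive ratio: 162/54 = 3, and 486/162 = 3, so r = 3.
Then A·3^2 = 54 gives A = 6, and f(t) = 6·3^t.
f(5) = 6·3^5 = 1458.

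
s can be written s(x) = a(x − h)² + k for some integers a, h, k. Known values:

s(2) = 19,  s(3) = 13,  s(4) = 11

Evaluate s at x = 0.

First differences -6, -2; second difference 4 = 2a, so a = 2.
Expanding, the x-coefficient is −2ah = -4h; matching it to the data gives h = 4, and then k = 11.
So s(x) = 2(x − 4)² + 11.
s(0) = 2·(-4)² + 11 = 43.

43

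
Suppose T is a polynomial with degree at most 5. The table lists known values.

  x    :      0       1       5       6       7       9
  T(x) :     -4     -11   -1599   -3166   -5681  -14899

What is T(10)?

-22394

Write T(x) = ax^5 + bx^4 + cx³ + dx² + ex + p; the 6 given values yield a linear system in the 6 coefficients.
Solving, the leading coefficient vanishes, and T(x) = -2x^4 - 2x³ - 4x² + x - 4.
Then T(10) = -22394.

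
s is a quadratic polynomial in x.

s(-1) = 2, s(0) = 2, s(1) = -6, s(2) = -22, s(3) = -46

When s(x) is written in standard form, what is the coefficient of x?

First differences: 0, -8, -16, -24. Second differences: -8, -8, -8.
Level-2 differences are constant, so s has degree 2.
Fitting a degree-2 polynomial gives s(x) = -4x² - 4x + 2.
The coefficient of x is -4.

-4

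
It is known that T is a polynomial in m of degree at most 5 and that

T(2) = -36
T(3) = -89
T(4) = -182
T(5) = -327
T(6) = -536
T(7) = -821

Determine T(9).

Write T(m) = am^5 + bm^4 + cm³ + dm² + em + p; the 6 given values yield a linear system in the 6 coefficients.
Solving, the top 2 coefficients vanish, and T(m) = -2m³ - 2m² - 5m - 2.
Then T(9) = -1667.

-1667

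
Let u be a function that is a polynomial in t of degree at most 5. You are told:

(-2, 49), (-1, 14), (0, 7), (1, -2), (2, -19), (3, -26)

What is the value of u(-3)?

Write u(t) = at^5 + bt^4 + ct³ + dt² + et + p; the 6 given values yield a linear system in the 6 coefficients.
Solving, the leading coefficient vanishes, and u(t) = t^4 - 3t³ - 2t² - 5t + 7.
Then u(-3) = 166.

166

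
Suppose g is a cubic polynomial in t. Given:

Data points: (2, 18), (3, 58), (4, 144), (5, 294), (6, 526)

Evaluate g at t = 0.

4

First differences: 40, 86, 150, 232. Second differences: 46, 64, 82. Third differences: 18, 18.
Level-3 differences are constant, so g has degree 3.
Fitting a degree-3 polynomial gives g(t) = 3t³ - 4t² + 3t + 4.
Then g(0) = 4.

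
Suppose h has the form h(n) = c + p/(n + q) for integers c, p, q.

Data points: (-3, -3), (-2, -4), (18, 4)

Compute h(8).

(h(n) − c)(n + q) = p for each data point; the three points give a linear system in c and q, then p follows.
Solving: c = 2, q = -3, p = 30, so h(n) = 2 + 30/(n − 3).
Then h(8) = 2 + 30/5 = 8.

8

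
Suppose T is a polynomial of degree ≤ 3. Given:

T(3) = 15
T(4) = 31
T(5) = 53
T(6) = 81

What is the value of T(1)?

1

First differences: 16, 22, 28. Second differences: 6, 6.
Level-2 differences are constant, so T has degree 2.
Fitting a degree-2 polynomial gives T(k) = 3k² - 5k + 3.
Then T(1) = 1.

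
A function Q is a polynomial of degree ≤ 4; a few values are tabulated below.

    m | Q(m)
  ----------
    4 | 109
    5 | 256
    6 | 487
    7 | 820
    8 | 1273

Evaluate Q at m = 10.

Write Q(m) = am^4 + bm³ + cm² + dm + e; the 5 given values yield a linear system in the 5 coefficients.
Solving, the leading coefficient vanishes, and Q(m) = 3m³ - 3m² - 9m + 1.
Then Q(10) = 2611.

2611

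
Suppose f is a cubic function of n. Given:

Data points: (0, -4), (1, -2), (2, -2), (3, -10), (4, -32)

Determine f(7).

-242

First differences: 2, 0, -8, -22. Second differences: -2, -8, -14. Third differences: -6, -6.
Level-3 differences are constant, so f has degree 3.
Fitting a degree-3 polynomial gives f(n) = -n³ + 2n² + n - 4.
Then f(7) = -242.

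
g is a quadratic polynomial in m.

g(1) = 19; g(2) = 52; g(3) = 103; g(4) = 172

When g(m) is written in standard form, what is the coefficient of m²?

First differences: 33, 51, 69. Second differences: 18, 18.
Level-2 differences are constant, so g has degree 2.
Fitting a degree-2 polynomial gives g(m) = 9m² + 6m + 4.
The coefficient of m² is 9.

9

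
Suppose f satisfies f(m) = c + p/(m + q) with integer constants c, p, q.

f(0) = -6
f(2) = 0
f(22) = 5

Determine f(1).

(f(m) − c)(m + q) = p for each data point; the three points give a linear system in c and q, then p follows.
Solving: c = 6, q = 2, p = -24, so f(m) = 6 − 24/(m + 2).
Then f(1) = 6 − 24/3 = -2.

-2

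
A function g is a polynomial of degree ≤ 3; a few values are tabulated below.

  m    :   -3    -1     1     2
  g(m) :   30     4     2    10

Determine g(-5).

Write g(m) = am³ + bm² + cm + d; the 4 given values yield a linear system in the 4 coefficients.
Solving, the leading coefficient vanishes, and g(m) = 3m² - m.
Then g(-5) = 80.

80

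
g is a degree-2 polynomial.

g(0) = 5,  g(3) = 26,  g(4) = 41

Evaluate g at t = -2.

Write g(t) = at² + bt + c; the 3 given values yield a linear system in the 3 coefficients.
Solving, g(t) = 2t² + t + 5.
Then g(-2) = 11.

11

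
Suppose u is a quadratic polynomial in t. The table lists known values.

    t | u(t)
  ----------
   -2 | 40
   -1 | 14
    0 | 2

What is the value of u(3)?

Write u(t) = at² + bt + c; the 3 given values yield a linear system in the 3 coefficients.
Solving, u(t) = 7t² - 5t + 2.
Then u(3) = 50.

50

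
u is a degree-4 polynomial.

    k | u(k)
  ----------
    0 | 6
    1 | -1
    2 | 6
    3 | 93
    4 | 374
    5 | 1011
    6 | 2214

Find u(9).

12039

First differences: -7, 7, 87, 281, 637, 1203. Second differences: 14, 80, 194, 356, 566. Third differences: 66, 114, 162, 210. Fourth differences: 48, 48, 48.
Level-4 differences are constant, so u has degree 4.
Fitting a degree-4 polynomial gives u(k) = 2k^4 - k³ - 4k² - 4k + 6.
Then u(9) = 12039.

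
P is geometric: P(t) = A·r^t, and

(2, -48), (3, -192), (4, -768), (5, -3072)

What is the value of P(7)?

-49152

Consecutive ratio: -192/(-48) = 4, and -768/(-192) = 4, so r = 4.
Then A·4^2 = -48 gives A = -3, and P(t) = -3·4^t.
P(7) = -3·4^7 = -49152.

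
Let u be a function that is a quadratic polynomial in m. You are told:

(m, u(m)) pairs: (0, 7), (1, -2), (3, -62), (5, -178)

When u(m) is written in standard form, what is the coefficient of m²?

-7

Write u(m) = am² + bm + c; the 4 given values yield a linear system in the 3 coefficients.
Solving, u(m) = -7m² - 2m + 7.
The coefficient of m² is -7.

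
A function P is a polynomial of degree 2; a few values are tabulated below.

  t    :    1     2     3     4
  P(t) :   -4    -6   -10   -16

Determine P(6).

Write P(t) = at² + bt + c; the 4 given values yield a linear system in the 3 coefficients.
Solving, P(t) = -t² + t - 4.
Then P(6) = -34.

-34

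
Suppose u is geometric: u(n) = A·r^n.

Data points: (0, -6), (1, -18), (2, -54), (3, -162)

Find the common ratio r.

Consecutive ratio: -18/(-6) = 3, and -54/(-18) = 3, so r = 3.
Then A·3^0 = -6 gives A = -6, and u(n) = -6·3^n.

3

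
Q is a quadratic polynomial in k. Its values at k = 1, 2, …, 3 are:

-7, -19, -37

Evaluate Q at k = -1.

Write Q(k) = ak² + bk + c; the 3 given values yield a linear system in the 3 coefficients.
Solving, Q(k) = -3k² - 3k - 1.
Then Q(-1) = -1.

-1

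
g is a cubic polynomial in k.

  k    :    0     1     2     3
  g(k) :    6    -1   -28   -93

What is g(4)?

-214

Write g(k) = ak³ + bk² + ck + d; the 4 given values yield a linear system in the 4 coefficients.
Solving, g(k) = -3k³ - k² - 3k + 6.
Then g(4) = -214.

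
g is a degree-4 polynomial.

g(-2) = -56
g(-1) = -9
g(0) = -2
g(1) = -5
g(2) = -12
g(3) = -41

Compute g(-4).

Write g(k) = ak^4 + bk³ + ck² + dk + e; the 6 given values yield a linear system in the 5 coefficients.
Solving, g(k) = -k^4 + 3k³ - 4k² - k - 2.
Then g(-4) = -510.

-510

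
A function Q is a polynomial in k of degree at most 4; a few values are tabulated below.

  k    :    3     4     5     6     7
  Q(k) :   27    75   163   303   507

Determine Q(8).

First differences: 48, 88, 140, 204. Second differences: 40, 52, 64. Third differences: 12, 12.
Level-3 differences are constant, so Q has degree 3.
Fitting a degree-3 polynomial gives Q(k) = 2k³ - 4k² + 2k + 3.
Then Q(8) = 787.

787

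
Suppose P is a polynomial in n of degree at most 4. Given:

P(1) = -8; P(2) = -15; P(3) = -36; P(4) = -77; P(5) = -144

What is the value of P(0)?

-9

Write P(n) = an^4 + bn³ + cn² + dn + e; the 5 given values yield a linear system in the 5 coefficients.
Solving, the leading coefficient vanishes, and P(n) = -n³ - n² + 3n - 9.
Then P(0) = -9.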